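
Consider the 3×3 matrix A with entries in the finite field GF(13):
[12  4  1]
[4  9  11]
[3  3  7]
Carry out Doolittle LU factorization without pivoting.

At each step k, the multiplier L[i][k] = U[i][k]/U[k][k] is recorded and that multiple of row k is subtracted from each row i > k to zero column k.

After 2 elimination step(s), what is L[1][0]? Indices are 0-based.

L[1][0] = 9

Step 1: pivot at (0,0) is 12.
  row1 ← row1 − (9)·row0  ⇒  L[1][0]=9, U row1=(0, 12, 2)
  row2 ← row2 − (10)·row0  ⇒  L[2][0]=10, U row2=(0, 2, 10)
Step 2: pivot at (1,1) is 12.
  row2 ← row2 − (11)·row1  ⇒  L[2][1]=11, U row2=(0, 0, 1)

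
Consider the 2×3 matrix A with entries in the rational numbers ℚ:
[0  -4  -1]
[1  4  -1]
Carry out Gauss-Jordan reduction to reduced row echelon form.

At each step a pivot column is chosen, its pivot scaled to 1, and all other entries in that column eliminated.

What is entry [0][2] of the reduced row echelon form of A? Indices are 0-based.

pivot(0,0): swap R0↔R1
pivot(0,0)=1: scale R0 → (1, 4, -1)
pivot(1,1)=-4: scale R1 → (0, 1, 1/4)
  clear (0,1): R0 −= (4)R1 → (1, 0, -2)

M[0][2] = -2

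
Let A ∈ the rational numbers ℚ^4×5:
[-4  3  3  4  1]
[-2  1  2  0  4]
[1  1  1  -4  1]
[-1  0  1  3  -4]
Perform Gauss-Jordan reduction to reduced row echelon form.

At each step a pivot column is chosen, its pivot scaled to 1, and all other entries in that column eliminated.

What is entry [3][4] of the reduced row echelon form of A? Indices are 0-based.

[1] R0 /= -4  ⇒  (1, -3/4, -3/4, -1, -1/4)
     R1 -= -2·R0  ⇒  (0, -1/2, 1/2, -2, 7/2)
     R2 -= 1·R0  ⇒  (0, 7/4, 7/4, -3, 5/4)
     R3 -= -1·R0  ⇒  (0, -3/4, 1/4, 2, -17/4)
[2] R1 /= -1/2  ⇒  (0, 1, -1, 4, -7)
     R0 -= -3/4·R1  ⇒  (1, 0, -3/2, 2, -11/2)
     R2 -= 7/4·R1  ⇒  (0, 0, 7/2, -10, 27/2)
     R3 -= -3/4·R1  ⇒  (0, 0, -1/2, 5, -19/2)
[3] R2 /= 7/2  ⇒  (0, 0, 1, -20/7, 27/7)
     R0 -= -3/2·R2  ⇒  (1, 0, 0, -16/7, 2/7)
     R1 -= -1·R2  ⇒  (0, 1, 0, 8/7, -22/7)
     R3 -= -1/2·R2  ⇒  (0, 0, 0, 25/7, -53/7)
[4] R3 /= 25/7  ⇒  (0, 0, 0, 1, -53/25)
     R0 -= -16/7·R3  ⇒  (1, 0, 0, 0, -114/25)
     R1 -= 8/7·R3  ⇒  (0, 1, 0, 0, -18/25)
     R2 -= -20/7·R3  ⇒  (0, 0, 1, 0, -11/5)

M[3][4] = -53/25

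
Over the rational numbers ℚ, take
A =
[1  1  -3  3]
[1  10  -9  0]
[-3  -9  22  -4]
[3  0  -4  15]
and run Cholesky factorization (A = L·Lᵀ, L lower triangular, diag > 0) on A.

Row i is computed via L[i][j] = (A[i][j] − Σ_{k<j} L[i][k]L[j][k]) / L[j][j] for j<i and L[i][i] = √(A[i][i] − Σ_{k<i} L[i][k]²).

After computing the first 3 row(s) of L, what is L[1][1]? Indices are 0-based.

L[1][1] = 3

Step 1: L[0][0] = √(1) = 1.
  L[1][0] = (1) / L[0][0] = 1.
Step 2: L[1][1] = √(9) = 3.
  L[2][0] = (-3) / L[0][0] = -3.
  L[2][1] = (-6) / L[1][1] = -2.
Step 3: L[2][2] = √(9) = 3.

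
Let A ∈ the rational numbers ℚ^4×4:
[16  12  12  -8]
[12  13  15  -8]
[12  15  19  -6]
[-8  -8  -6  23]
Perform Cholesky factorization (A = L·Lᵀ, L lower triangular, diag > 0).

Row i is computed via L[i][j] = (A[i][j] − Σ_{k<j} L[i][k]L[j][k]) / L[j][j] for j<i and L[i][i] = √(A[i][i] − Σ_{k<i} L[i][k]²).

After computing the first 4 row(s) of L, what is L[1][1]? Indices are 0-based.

L[1][1] = 2

Step 1: L[0][0] = √(16) = 4.
  L[1][0] = (12) / L[0][0] = 3.
Step 2: L[1][1] = √(4) = 2.
  L[2][0] = (12) / L[0][0] = 3.
  L[2][1] = (6) / L[1][1] = 3.
Step 3: L[2][2] = √(1) = 1.
  L[3][0] = (-8) / L[0][0] = -2.
  L[3][1] = (-2) / L[1][1] = -1.
  L[3][2] = (3) / L[2][2] = 3.
Step 4: L[3][3] = √(9) = 3.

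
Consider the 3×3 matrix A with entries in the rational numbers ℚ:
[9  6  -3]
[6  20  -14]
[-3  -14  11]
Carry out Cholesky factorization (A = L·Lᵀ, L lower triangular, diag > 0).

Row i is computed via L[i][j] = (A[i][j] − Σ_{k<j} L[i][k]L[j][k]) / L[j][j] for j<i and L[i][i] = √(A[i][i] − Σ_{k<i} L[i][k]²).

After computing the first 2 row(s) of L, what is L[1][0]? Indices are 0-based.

L[1][0] = 2

Step 1: L[0][0] = √(9) = 3.
  L[1][0] = (6) / L[0][0] = 2.
Step 2: L[1][1] = √(16) = 4.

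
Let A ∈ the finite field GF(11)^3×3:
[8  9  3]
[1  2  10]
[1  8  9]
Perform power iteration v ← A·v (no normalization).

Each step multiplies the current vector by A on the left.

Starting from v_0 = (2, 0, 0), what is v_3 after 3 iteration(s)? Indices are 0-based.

v_3 = (10, 6, 9)

v_0 = (2, 0, 0).
v_1 = A·v_0 = (5, 2, 2).
v_2 = A·v_1 = (9, 7, 6).
v_3 = A·v_2 = (10, 6, 9).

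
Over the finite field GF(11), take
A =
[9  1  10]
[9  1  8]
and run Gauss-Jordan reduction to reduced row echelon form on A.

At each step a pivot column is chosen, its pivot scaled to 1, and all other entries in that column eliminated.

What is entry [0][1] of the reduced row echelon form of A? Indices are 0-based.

M[0][1] = 5

pivot(0,0)=9: scale R0 → (1, 5, 6)
  clear (1,0): R1 −= (9)R0 → (0, 0, 9)
col 1: no nonzero at/below row 1; advance.
pivot(1,2)=9: scale R1 → (0, 0, 1)
  clear (0,2): R0 −= (6)R1 → (1, 5, 0)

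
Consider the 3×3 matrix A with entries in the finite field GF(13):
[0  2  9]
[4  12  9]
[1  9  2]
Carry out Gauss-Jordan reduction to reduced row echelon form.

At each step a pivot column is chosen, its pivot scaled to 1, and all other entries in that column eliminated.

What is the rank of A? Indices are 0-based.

rank = 3

pivot(0,0): swap R0↔R1
pivot(0,0)=4: scale R0 → (1, 3, 12)
  clear (2,0): R2 −= (1)R0 → (0, 6, 3)
pivot(1,1)=2: scale R1 → (0, 1, 11)
  clear (0,1): R0 −= (3)R1 → (1, 0, 5)
  clear (2,1): R2 −= (6)R1 → (0, 0, 2)
pivot(2,2)=2: scale R2 → (0, 0, 1)
  clear (0,2): R0 −= (5)R2 → (1, 0, 0)
  clear (1,2): R1 −= (11)R2 → (0, 1, 0)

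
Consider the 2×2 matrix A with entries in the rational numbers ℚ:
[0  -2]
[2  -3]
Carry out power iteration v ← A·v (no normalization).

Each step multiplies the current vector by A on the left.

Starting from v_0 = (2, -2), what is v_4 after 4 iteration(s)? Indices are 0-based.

v_4 = (-52, 10)

v_0 = (2, -2).
v_1 = A·v_0 = (4, 10).
v_2 = A·v_1 = (-20, -22).
v_3 = A·v_2 = (44, 26).
v_4 = A·v_3 = (-52, 10).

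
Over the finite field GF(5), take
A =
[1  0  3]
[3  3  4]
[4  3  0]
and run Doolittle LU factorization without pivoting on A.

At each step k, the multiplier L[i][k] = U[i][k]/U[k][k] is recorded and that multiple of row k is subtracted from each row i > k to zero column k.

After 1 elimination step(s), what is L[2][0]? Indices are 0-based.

k=0: U[0][0]=1
  eliminate (1,0): mult=3, new row 1: (0, 3, 0); set L[1][0]=3
  eliminate (2,0): mult=4, new row 2: (0, 3, 3); set L[2][0]=4

L[2][0] = 4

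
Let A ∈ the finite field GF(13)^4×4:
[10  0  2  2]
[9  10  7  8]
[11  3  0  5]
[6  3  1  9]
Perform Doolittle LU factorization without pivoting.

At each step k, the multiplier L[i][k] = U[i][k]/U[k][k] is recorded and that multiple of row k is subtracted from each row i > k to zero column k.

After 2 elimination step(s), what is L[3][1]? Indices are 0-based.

L[3][1] = 12

[col 0] pivot 10
  R1 -= 10*R0 → (0, 10, 0, 1)  (L[1][0] := 10)
  R2 -= 5*R0 → (0, 3, 3, 8)  (L[2][0] := 5)
  R3 -= 11*R0 → (0, 3, 5, 0)  (L[3][0] := 11)
[col 1] pivot 10
  R2 -= 12*R1 → (0, 0, 3, 9)  (L[2][1] := 12)
  R3 -= 12*R1 → (0, 0, 5, 1)  (L[3][1] := 12)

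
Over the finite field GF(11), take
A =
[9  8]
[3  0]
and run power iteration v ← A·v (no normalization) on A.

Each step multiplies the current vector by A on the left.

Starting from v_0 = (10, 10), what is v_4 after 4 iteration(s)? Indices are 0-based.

v_4 = (7, 3)

v_0 = (10, 10).
v_1 = A·v_0 = (5, 8).
v_2 = A·v_1 = (10, 4).
v_3 = A·v_2 = (1, 8).
v_4 = A·v_3 = (7, 3).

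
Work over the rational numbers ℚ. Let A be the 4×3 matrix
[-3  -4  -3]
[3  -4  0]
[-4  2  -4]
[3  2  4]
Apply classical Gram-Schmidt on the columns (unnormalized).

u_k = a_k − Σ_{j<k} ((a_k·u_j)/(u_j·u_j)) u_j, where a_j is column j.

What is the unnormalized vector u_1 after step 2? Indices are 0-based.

u_1 = (-178/43, -166/43, 78/43, 92/43)

Step 1: u_0 = a_0 = (-3, 3, -4, 3).
Step 2: u_1 = a_1 − (-2/43)·u_0 = (-178/43, -166/43, 78/43, 92/43).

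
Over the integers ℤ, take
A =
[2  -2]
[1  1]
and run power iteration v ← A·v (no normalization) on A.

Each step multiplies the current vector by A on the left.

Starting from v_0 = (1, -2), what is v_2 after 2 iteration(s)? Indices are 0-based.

v_0 = (1, -2).
v_1 = A·v_0 = (6, -1).
v_2 = A·v_1 = (14, 5).

v_2 = (14, 5)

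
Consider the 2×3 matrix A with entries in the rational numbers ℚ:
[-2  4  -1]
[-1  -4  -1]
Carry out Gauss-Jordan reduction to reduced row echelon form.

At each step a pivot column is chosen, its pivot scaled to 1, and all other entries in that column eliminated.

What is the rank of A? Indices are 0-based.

rank = 2

step 1: normalize row 0 (÷-2) = (1, -2, 1/2)
  row 1: subtract -1×row0 = (0, -6, -1/2)
step 2: normalize row 1 (÷-6) = (0, 1, 1/12)
  row 0: subtract -2×row1 = (1, 0, 2/3)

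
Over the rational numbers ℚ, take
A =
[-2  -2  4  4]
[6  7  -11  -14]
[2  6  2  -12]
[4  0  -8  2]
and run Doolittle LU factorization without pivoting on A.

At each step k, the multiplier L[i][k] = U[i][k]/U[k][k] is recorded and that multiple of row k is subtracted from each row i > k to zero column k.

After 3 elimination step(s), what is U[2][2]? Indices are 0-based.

U[2][2] = 2

k=0: U[0][0]=-2
  eliminate (1,0): mult=-3, new row 1: (0, 1, 1, -2); set L[1][0]=-3
  eliminate (2,0): mult=-1, new row 2: (0, 4, 6, -8); set L[2][0]=-1
  eliminate (3,0): mult=-2, new row 3: (0, -4, 0, 10); set L[3][0]=-2
k=1: U[1][1]=1
  eliminate (2,1): mult=4, new row 2: (0, 0, 2, 0); set L[2][1]=4
  eliminate (3,1): mult=-4, new row 3: (0, 0, 4, 2); set L[3][1]=-4
k=2: U[2][2]=2
  eliminate (3,2): mult=2, new row 3: (0, 0, 0, 2); set L[3][2]=2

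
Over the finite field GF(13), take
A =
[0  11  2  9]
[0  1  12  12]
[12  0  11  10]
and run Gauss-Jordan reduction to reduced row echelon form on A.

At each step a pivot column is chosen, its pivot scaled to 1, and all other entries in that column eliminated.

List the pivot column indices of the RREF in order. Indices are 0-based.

[1] R0 <-> R2
[1] R0 /= 12  ⇒  (1, 0, 2, 3)
[2] R1 /= 1  ⇒  (0, 1, 12, 12)
     R2 -= 11·R1  ⇒  (0, 0, 0, 7)
column 2 empty below row 2
[3] R2 /= 7  ⇒  (0, 0, 0, 1)
     R0 -= 3·R2  ⇒  (1, 0, 2, 0)
     R1 -= 12·R2  ⇒  (0, 1, 12, 0)

pivot columns: 0, 1, 3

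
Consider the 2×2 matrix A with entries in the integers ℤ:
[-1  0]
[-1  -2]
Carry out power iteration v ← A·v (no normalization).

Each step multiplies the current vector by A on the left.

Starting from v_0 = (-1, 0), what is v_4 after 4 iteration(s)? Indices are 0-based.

v_0 = (-1, 0).
v_1 = A·v_0 = (1, 1).
v_2 = A·v_1 = (-1, -3).
v_3 = A·v_2 = (1, 7).
v_4 = A·v_3 = (-1, -15).

v_4 = (-1, -15)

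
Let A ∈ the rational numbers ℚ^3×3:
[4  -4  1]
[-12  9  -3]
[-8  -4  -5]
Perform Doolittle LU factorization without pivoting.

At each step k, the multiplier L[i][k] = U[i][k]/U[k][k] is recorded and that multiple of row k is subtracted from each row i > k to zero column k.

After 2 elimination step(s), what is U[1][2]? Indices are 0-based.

Step 1: pivot at (0,0) is 4.
  row1 ← row1 − (-3)·row0  ⇒  L[1][0]=-3, U row1=(0, -3, 0)
  row2 ← row2 − (-2)·row0  ⇒  L[2][0]=-2, U row2=(0, -12, -3)
Step 2: pivot at (1,1) is -3.
  row2 ← row2 − (4)·row1  ⇒  L[2][1]=4, U row2=(0, 0, -3)

U[1][2] = 0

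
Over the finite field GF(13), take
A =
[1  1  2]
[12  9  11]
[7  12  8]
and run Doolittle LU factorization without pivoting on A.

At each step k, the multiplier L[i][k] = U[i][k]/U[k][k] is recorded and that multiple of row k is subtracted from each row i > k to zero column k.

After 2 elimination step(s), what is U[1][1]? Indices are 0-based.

[col 0] pivot 1
  R1 -= 12*R0 → (0, 10, 0)  (L[1][0] := 12)
  R2 -= 7*R0 → (0, 5, 7)  (L[2][0] := 7)
[col 1] pivot 10
  R2 -= 7*R1 → (0, 0, 7)  (L[2][1] := 7)

U[1][1] = 10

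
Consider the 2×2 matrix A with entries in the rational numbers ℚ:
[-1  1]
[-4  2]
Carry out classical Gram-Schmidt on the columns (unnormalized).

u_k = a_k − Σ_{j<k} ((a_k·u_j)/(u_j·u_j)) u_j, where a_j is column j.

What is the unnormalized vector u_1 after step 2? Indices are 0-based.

u_1 = (8/17, -2/17)

Step 1: u_0 = a_0 = (-1, -4).
Step 2: u_1 = a_1 − (-9/17)·u_0 = (8/17, -2/17).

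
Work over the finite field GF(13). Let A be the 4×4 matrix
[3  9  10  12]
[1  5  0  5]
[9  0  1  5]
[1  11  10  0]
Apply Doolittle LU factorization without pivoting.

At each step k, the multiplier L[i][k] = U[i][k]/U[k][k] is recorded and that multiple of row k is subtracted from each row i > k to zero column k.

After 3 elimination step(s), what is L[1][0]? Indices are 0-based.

[col 0] pivot 3
  R1 -= 9*R0 → (0, 2, 1, 1)  (L[1][0] := 9)
  R2 -= 3*R0 → (0, 12, 10, 8)  (L[2][0] := 3)
  R3 -= 9*R0 → (0, 8, 11, 9)  (L[3][0] := 9)
[col 1] pivot 2
  R2 -= 6*R1 → (0, 0, 4, 2)  (L[2][1] := 6)
  R3 -= 4*R1 → (0, 0, 7, 5)  (L[3][1] := 4)
[col 2] pivot 4
  R3 -= 5*R2 → (0, 0, 0, 8)  (L[3][2] := 5)

L[1][0] = 9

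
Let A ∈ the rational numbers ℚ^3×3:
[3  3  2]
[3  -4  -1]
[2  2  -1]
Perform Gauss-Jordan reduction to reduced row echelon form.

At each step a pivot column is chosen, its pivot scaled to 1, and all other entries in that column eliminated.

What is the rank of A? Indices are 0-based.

rank = 3

pivot(0,0)=3: scale R0 → (1, 1, 2/3)
  clear (1,0): R1 −= (3)R0 → (0, -7, -3)
  clear (2,0): R2 −= (2)R0 → (0, 0, -7/3)
pivot(1,1)=-7: scale R1 → (0, 1, 3/7)
  clear (0,1): R0 −= (1)R1 → (1, 0, 5/21)
pivot(2,2)=-7/3: scale R2 → (0, 0, 1)
  clear (0,2): R0 −= (5/21)R2 → (1, 0, 0)
  clear (1,2): R1 −= (3/7)R2 → (0, 1, 0)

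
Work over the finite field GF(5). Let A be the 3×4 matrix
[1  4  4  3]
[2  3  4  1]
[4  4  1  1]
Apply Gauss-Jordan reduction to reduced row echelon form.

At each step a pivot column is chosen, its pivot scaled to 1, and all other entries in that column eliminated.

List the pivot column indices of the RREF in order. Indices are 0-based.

pivot(0,0)=1: scale R0 → (1, 4, 4, 3)
  clear (1,0): R1 −= (2)R0 → (0, 0, 1, 0)
  clear (2,0): R2 −= (4)R0 → (0, 3, 0, 4)
pivot(1,1): swap R1↔R2
pivot(1,1)=3: scale R1 → (0, 1, 0, 3)
  clear (0,1): R0 −= (4)R1 → (1, 0, 4, 1)
pivot(2,2)=1: scale R2 → (0, 0, 1, 0)
  clear (0,2): R0 −= (4)R2 → (1, 0, 0, 1)

pivot columns: 0, 1, 2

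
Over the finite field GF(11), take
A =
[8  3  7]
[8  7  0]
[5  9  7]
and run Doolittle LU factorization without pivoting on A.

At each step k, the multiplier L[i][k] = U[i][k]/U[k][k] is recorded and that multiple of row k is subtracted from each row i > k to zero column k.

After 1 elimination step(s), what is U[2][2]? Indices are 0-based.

k=0: U[0][0]=8
  eliminate (1,0): mult=1, new row 1: (0, 4, 4); set L[1][0]=1
  eliminate (2,0): mult=2, new row 2: (0, 3, 4); set L[2][0]=2

U[2][2] = 4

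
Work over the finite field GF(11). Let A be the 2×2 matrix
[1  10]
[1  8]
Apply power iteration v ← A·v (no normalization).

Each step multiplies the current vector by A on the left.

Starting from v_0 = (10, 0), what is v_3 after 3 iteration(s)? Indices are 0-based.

v_3 = (9, 5)

v_0 = (10, 0).
v_1 = A·v_0 = (10, 10).
v_2 = A·v_1 = (0, 2).
v_3 = A·v_2 = (9, 5).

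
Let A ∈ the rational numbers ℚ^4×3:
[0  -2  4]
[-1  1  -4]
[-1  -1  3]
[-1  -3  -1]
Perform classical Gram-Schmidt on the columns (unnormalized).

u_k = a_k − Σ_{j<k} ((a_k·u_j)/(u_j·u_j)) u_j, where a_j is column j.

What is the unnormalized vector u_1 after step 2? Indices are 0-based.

u_1 = (-2, 2, 0, -2)

Step 1: u_0 = a_0 = (0, -1, -1, -1).
Step 2: u_1 = a_1 − (1)·u_0 = (-2, 2, 0, -2).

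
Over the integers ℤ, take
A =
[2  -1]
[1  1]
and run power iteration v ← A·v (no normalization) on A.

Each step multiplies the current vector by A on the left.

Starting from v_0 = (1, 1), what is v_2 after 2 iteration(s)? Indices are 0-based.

v_2 = (0, 3)

v_0 = (1, 1).
v_1 = A·v_0 = (1, 2).
v_2 = A·v_1 = (0, 3).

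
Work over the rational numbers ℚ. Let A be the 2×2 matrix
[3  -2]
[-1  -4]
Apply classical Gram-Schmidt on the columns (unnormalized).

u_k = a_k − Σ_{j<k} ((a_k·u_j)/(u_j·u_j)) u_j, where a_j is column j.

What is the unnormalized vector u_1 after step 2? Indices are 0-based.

Step 1: u_0 = a_0 = (3, -1).
Step 2: u_1 = a_1 − (-1/5)·u_0 = (-7/5, -21/5).

u_1 = (-7/5, -21/5)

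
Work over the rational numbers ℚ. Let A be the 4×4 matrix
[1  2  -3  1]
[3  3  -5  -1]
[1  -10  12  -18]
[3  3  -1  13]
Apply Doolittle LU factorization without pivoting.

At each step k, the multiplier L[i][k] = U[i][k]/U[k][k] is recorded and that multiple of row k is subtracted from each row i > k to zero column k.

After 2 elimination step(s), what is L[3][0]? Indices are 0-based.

L[3][0] = 3

k=0: U[0][0]=1
  eliminate (1,0): mult=3, new row 1: (0, -3, 4, -4); set L[1][0]=3
  eliminate (2,0): mult=1, new row 2: (0, -12, 15, -19); set L[2][0]=1
  eliminate (3,0): mult=3, new row 3: (0, -3, 8, 10); set L[3][0]=3
k=1: U[1][1]=-3
  eliminate (2,1): mult=4, new row 2: (0, 0, -1, -3); set L[2][1]=4
  eliminate (3,1): mult=1, new row 3: (0, 0, 4, 14); set L[3][1]=1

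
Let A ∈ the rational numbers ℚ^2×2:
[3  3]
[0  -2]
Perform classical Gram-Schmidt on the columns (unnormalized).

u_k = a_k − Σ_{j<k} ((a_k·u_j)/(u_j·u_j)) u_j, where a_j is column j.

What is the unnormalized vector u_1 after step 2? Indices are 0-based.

u_1 = (0, -2)

Step 1: u_0 = a_0 = (3, 0).
Step 2: u_1 = a_1 − (1)·u_0 = (0, -2).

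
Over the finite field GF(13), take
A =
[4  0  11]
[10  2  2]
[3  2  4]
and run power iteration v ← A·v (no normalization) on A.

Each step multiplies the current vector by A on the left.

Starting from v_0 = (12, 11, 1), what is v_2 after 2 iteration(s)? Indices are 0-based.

v_0 = (12, 11, 1).
v_1 = A·v_0 = (7, 1, 10).
v_2 = A·v_1 = (8, 1, 11).

v_2 = (8, 1, 11)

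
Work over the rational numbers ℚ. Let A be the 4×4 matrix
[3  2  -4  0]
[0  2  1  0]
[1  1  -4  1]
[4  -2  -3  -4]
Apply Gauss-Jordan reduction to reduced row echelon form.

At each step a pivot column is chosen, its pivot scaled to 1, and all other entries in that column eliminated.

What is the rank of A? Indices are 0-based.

step 1: normalize row 0 (÷3) = (1, 2/3, -4/3, 0)
  row 2: subtract 1×row0 = (0, 1/3, -8/3, 1)
  row 3: subtract 4×row0 = (0, -14/3, 7/3, -4)
step 2: normalize row 1 (÷2) = (0, 1, 1/2, 0)
  row 0: subtract 2/3×row1 = (1, 0, -5/3, 0)
  row 2: subtract 1/3×row1 = (0, 0, -17/6, 1)
  row 3: subtract -14/3×row1 = (0, 0, 14/3, -4)
step 3: normalize row 2 (÷-17/6) = (0, 0, 1, -6/17)
  row 0: subtract -5/3×row2 = (1, 0, 0, -10/17)
  row 1: subtract 1/2×row2 = (0, 1, 0, 3/17)
  row 3: subtract 14/3×row2 = (0, 0, 0, -40/17)
step 4: normalize row 3 (÷-40/17) = (0, 0, 0, 1)
  row 0: subtract -10/17×row3 = (1, 0, 0, 0)
  row 1: subtract 3/17×row3 = (0, 1, 0, 0)
  row 2: subtract -6/17×row3 = (0, 0, 1, 0)

rank = 4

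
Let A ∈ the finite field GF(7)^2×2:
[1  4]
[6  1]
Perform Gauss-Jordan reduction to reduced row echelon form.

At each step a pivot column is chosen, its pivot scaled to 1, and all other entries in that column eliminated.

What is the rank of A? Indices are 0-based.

pivot(0,0)=1: scale R0 → (1, 4)
  clear (1,0): R1 −= (6)R0 → (0, 5)
pivot(1,1)=5: scale R1 → (0, 1)
  clear (0,1): R0 −= (4)R1 → (1, 0)

rank = 2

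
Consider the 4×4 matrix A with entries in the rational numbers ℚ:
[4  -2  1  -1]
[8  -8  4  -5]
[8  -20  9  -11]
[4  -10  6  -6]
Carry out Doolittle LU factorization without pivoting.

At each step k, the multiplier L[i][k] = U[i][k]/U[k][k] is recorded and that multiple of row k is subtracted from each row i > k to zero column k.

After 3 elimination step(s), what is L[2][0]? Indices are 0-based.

k=0: U[0][0]=4
  eliminate (1,0): mult=2, new row 1: (0, -4, 2, -3); set L[1][0]=2
  eliminate (2,0): mult=2, new row 2: (0, -16, 7, -9); set L[2][0]=2
  eliminate (3,0): mult=1, new row 3: (0, -8, 5, -5); set L[3][0]=1
k=1: U[1][1]=-4
  eliminate (2,1): mult=4, new row 2: (0, 0, -1, 3); set L[2][1]=4
  eliminate (3,1): mult=2, new row 3: (0, 0, 1, 1); set L[3][1]=2
k=2: U[2][2]=-1
  eliminate (3,2): mult=-1, new row 3: (0, 0, 0, 4); set L[3][2]=-1

L[2][0] = 2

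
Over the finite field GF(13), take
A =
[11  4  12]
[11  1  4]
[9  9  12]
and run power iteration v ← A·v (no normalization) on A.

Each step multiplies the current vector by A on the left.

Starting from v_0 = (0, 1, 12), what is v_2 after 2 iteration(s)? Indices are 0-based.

v_0 = (0, 1, 12).
v_1 = A·v_0 = (5, 10, 10).
v_2 = A·v_1 = (7, 1, 8).

v_2 = (7, 1, 8)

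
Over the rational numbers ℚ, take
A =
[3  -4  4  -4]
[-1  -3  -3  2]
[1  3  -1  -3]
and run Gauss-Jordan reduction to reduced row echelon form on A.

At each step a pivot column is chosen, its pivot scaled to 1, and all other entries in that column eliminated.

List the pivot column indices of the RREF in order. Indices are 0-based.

pivot columns: 0, 1, 2

pivot(0,0)=3: scale R0 → (1, -4/3, 4/3, -4/3)
  clear (1,0): R1 −= (-1)R0 → (0, -13/3, -5/3, 2/3)
  clear (2,0): R2 −= (1)R0 → (0, 13/3, -7/3, -5/3)
pivot(1,1)=-13/3: scale R1 → (0, 1, 5/13, -2/13)
  clear (0,1): R0 −= (-4/3)R1 → (1, 0, 24/13, -20/13)
  clear (2,1): R2 −= (13/3)R1 → (0, 0, -4, -1)
pivot(2,2)=-4: scale R2 → (0, 0, 1, 1/4)
  clear (0,2): R0 −= (24/13)R2 → (1, 0, 0, -2)
  clear (1,2): R1 −= (5/13)R2 → (0, 1, 0, -1/4)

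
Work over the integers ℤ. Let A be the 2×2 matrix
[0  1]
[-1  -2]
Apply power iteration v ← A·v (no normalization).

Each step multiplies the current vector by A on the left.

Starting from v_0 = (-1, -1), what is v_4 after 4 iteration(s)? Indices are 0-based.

v_4 = (7, -9)

v_0 = (-1, -1).
v_1 = A·v_0 = (-1, 3).
v_2 = A·v_1 = (3, -5).
v_3 = A·v_2 = (-5, 7).
v_4 = A·v_3 = (7, -9).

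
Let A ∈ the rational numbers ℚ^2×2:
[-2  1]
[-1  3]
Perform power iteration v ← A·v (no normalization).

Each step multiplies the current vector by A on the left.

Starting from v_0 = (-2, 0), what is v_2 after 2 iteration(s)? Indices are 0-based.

v_2 = (-6, 2)

v_0 = (-2, 0).
v_1 = A·v_0 = (4, 2).
v_2 = A·v_1 = (-6, 2).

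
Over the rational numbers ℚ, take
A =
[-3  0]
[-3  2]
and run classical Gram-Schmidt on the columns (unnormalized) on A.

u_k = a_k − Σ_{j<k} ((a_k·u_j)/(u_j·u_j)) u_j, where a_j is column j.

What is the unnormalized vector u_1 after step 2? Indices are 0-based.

u_1 = (-1, 1)

Step 1: u_0 = a_0 = (-3, -3).
Step 2: u_1 = a_1 − (-1/3)·u_0 = (-1, 1).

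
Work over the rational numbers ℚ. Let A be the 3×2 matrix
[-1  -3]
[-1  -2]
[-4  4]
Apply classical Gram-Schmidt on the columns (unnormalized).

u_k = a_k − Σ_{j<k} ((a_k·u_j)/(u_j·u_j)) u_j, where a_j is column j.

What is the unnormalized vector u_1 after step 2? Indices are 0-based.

u_1 = (-65/18, -47/18, 14/9)

Step 1: u_0 = a_0 = (-1, -1, -4).
Step 2: u_1 = a_1 − (-11/18)·u_0 = (-65/18, -47/18, 14/9).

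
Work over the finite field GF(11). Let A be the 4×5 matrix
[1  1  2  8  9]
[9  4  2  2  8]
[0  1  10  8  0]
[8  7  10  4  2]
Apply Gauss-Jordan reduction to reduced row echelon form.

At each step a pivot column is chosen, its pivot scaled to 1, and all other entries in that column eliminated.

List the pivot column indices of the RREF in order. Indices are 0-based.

pivot(0,0)=1: scale R0 → (1, 1, 2, 8, 9)
  clear (1,0): R1 −= (9)R0 → (0, 6, 6, 7, 4)
  clear (3,0): R3 −= (8)R0 → (0, 10, 5, 6, 7)
pivot(1,1)=6: scale R1 → (0, 1, 1, 3, 8)
  clear (0,1): R0 −= (1)R1 → (1, 0, 1, 5, 1)
  clear (2,1): R2 −= (1)R1 → (0, 0, 9, 5, 3)
  clear (3,1): R3 −= (10)R1 → (0, 0, 6, 9, 4)
pivot(2,2)=9: scale R2 → (0, 0, 1, 3, 4)
  clear (0,2): R0 −= (1)R2 → (1, 0, 0, 2, 8)
  clear (1,2): R1 −= (1)R2 → (0, 1, 0, 0, 4)
  clear (3,2): R3 −= (6)R2 → (0, 0, 0, 2, 2)
pivot(3,3)=2: scale R3 → (0, 0, 0, 1, 1)
  clear (0,3): R0 −= (2)R3 → (1, 0, 0, 0, 6)
  clear (2,3): R2 −= (3)R3 → (0, 0, 1, 0, 1)

pivot columns: 0, 1, 2, 3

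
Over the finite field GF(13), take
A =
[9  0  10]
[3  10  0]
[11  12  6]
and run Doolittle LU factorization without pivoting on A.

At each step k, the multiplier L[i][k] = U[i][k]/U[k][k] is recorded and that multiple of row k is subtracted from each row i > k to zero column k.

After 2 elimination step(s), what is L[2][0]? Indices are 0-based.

k=0: U[0][0]=9
  eliminate (1,0): mult=9, new row 1: (0, 10, 1); set L[1][0]=9
  eliminate (2,0): mult=7, new row 2: (0, 12, 1); set L[2][0]=7
k=1: U[1][1]=10
  eliminate (2,1): mult=9, new row 2: (0, 0, 5); set L[2][1]=9

L[2][0] = 7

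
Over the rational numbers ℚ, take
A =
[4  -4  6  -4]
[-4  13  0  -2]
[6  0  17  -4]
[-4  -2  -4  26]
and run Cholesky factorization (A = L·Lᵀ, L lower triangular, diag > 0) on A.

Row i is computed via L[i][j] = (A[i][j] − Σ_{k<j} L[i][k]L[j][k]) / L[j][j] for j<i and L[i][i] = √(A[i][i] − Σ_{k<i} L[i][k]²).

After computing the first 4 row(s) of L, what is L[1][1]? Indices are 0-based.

L[1][1] = 3

Step 1: L[0][0] = √(4) = 2.
  L[1][0] = (-4) / L[0][0] = -2.
Step 2: L[1][1] = √(9) = 3.
  L[2][0] = (6) / L[0][0] = 3.
  L[2][1] = (6) / L[1][1] = 2.
Step 3: L[2][2] = √(4) = 2.
  L[3][0] = (-4) / L[0][0] = -2.
  L[3][1] = (-6) / L[1][1] = -2.
  L[3][2] = (6) / L[2][2] = 3.
Step 4: L[3][3] = √(9) = 3.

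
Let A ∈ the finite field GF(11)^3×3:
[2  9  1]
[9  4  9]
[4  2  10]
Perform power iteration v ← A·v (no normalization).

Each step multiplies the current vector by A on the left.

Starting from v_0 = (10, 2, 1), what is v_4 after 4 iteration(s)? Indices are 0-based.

v_0 = (10, 2, 1).
v_1 = A·v_0 = (6, 8, 10).
v_2 = A·v_1 = (6, 0, 8).
v_3 = A·v_2 = (9, 5, 5).
v_4 = A·v_3 = (2, 3, 8).

v_4 = (2, 3, 8)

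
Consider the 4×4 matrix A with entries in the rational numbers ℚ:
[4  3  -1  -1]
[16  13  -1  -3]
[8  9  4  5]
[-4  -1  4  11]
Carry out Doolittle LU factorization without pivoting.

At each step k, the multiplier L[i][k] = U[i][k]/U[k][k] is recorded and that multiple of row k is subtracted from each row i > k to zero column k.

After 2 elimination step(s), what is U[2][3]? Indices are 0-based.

[col 0] pivot 4
  R1 -= 4*R0 → (0, 1, 3, 1)  (L[1][0] := 4)
  R2 -= 2*R0 → (0, 3, 6, 7)  (L[2][0] := 2)
  R3 -= -1*R0 → (0, 2, 3, 10)  (L[3][0] := -1)
[col 1] pivot 1
  R2 -= 3*R1 → (0, 0, -3, 4)  (L[2][1] := 3)
  R3 -= 2*R1 → (0, 0, -3, 8)  (L[3][1] := 2)

U[2][3] = 4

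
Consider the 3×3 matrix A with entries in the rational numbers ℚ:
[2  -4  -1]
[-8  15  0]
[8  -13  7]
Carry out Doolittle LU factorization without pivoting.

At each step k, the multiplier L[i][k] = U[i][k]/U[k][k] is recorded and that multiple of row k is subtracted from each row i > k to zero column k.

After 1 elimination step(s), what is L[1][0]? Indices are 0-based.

L[1][0] = -4

k=0: U[0][0]=2
  eliminate (1,0): mult=-4, new row 1: (0, -1, -4); set L[1][0]=-4
  eliminate (2,0): mult=4, new row 2: (0, 3, 11); set L[2][0]=4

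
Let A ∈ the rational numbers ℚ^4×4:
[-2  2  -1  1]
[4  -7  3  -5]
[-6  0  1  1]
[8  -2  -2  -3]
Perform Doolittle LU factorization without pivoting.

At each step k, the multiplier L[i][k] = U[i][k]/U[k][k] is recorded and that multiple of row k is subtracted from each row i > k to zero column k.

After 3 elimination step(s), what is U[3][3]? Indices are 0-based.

U[3][3] = 3

[col 0] pivot -2
  R1 -= -2*R0 → (0, -3, 1, -3)  (L[1][0] := -2)
  R2 -= 3*R0 → (0, -6, 4, -2)  (L[2][0] := 3)
  R3 -= -4*R0 → (0, 6, -6, 1)  (L[3][0] := -4)
[col 1] pivot -3
  R2 -= 2*R1 → (0, 0, 2, 4)  (L[2][1] := 2)
  R3 -= -2*R1 → (0, 0, -4, -5)  (L[3][1] := -2)
[col 2] pivot 2
  R3 -= -2*R2 → (0, 0, 0, 3)  (L[3][2] := -2)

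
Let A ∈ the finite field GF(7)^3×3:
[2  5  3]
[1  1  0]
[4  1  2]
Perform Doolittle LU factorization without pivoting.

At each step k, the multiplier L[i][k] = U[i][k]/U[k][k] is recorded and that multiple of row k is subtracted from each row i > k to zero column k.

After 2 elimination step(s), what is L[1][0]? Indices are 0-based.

[col 0] pivot 2
  R1 -= 4*R0 → (0, 2, 2)  (L[1][0] := 4)
  R2 -= 2*R0 → (0, 5, 3)  (L[2][0] := 2)
[col 1] pivot 2
  R2 -= 6*R1 → (0, 0, 5)  (L[2][1] := 6)

L[1][0] = 4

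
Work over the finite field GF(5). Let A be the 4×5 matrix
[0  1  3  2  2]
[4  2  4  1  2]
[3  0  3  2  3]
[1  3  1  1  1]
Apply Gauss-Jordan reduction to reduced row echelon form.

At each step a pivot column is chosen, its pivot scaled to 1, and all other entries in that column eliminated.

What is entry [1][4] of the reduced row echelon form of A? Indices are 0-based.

M[1][4] = 4

step 1: exchange rows 0,1
step 1: normalize row 0 (÷4) = (1, 3, 1, 4, 3)
  row 2: subtract 3×row0 = (0, 1, 0, 0, 4)
  row 3: subtract 1×row0 = (0, 0, 0, 2, 3)
step 2: normalize row 1 (÷1) = (0, 1, 3, 2, 2)
  row 0: subtract 3×row1 = (1, 0, 2, 3, 2)
  row 2: subtract 1×row1 = (0, 0, 2, 3, 2)
step 3: normalize row 2 (÷2) = (0, 0, 1, 4, 1)
  row 0: subtract 2×row2 = (1, 0, 0, 0, 0)
  row 1: subtract 3×row2 = (0, 1, 0, 0, 4)
step 4: normalize row 3 (÷2) = (0, 0, 0, 1, 4)
  row 2: subtract 4×row3 = (0, 0, 1, 0, 0)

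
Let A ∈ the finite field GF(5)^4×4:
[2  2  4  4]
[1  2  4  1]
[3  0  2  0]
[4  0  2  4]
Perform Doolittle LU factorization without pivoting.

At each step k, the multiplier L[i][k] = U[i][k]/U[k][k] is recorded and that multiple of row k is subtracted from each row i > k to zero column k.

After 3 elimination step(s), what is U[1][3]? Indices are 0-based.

Step 1: pivot at (0,0) is 2.
  row1 ← row1 − (3)·row0  ⇒  L[1][0]=3, U row1=(0, 1, 2, 4)
  row2 ← row2 − (4)·row0  ⇒  L[2][0]=4, U row2=(0, 2, 1, 4)
  row3 ← row3 − (2)·row0  ⇒  L[3][0]=2, U row3=(0, 1, 4, 1)
Step 2: pivot at (1,1) is 1.
  row2 ← row2 − (2)·row1  ⇒  L[2][1]=2, U row2=(0, 0, 2, 1)
  row3 ← row3 − (1)·row1  ⇒  L[3][1]=1, U row3=(0, 0, 2, 2)
Step 3: pivot at (2,2) is 2.
  row3 ← row3 − (1)·row2  ⇒  L[3][2]=1, U row3=(0, 0, 0, 1)

U[1][3] = 4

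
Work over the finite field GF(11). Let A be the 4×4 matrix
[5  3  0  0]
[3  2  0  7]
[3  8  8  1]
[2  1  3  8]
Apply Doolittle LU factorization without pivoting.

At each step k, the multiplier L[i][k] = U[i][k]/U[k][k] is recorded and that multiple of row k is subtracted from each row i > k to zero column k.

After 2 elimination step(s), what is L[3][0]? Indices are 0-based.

[col 0] pivot 5
  R1 -= 5*R0 → (0, 9, 0, 7)  (L[1][0] := 5)
  R2 -= 5*R0 → (0, 4, 8, 1)  (L[2][0] := 5)
  R3 -= 7*R0 → (0, 2, 3, 8)  (L[3][0] := 7)
[col 1] pivot 9
  R2 -= 9*R1 → (0, 0, 8, 4)  (L[2][1] := 9)
  R3 -= 10*R1 → (0, 0, 3, 4)  (L[3][1] := 10)

L[3][0] = 7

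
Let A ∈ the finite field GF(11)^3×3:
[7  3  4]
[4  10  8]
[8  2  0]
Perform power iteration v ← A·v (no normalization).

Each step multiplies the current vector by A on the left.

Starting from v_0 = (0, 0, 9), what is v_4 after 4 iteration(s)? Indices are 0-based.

v_0 = (0, 0, 9).
v_1 = A·v_0 = (3, 6, 0).
v_2 = A·v_1 = (6, 6, 3).
v_3 = A·v_2 = (6, 9, 5).
v_4 = A·v_3 = (1, 0, 0).

v_4 = (1, 0, 0)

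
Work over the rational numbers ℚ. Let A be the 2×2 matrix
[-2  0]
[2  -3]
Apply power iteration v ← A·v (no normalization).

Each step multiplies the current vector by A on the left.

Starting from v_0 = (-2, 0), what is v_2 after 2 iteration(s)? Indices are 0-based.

v_0 = (-2, 0).
v_1 = A·v_0 = (4, -4).
v_2 = A·v_1 = (-8, 20).

v_2 = (-8, 20)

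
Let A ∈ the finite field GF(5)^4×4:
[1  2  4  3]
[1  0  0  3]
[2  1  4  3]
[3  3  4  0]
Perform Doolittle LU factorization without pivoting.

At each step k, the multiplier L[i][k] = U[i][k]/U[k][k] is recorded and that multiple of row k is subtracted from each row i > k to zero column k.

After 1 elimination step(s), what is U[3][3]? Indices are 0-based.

[col 0] pivot 1
  R1 -= 1*R0 → (0, 3, 1, 0)  (L[1][0] := 1)
  R2 -= 2*R0 → (0, 2, 1, 2)  (L[2][0] := 2)
  R3 -= 3*R0 → (0, 2, 2, 1)  (L[3][0] := 3)

U[3][3] = 1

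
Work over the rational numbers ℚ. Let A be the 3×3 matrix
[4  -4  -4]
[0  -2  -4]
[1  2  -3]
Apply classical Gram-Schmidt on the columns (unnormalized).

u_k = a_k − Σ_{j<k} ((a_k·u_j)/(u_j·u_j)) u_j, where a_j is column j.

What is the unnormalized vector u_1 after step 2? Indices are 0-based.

Step 1: u_0 = a_0 = (4, 0, 1).
Step 2: u_1 = a_1 − (-14/17)·u_0 = (-12/17, -2, 48/17).

u_1 = (-12/17, -2, 48/17)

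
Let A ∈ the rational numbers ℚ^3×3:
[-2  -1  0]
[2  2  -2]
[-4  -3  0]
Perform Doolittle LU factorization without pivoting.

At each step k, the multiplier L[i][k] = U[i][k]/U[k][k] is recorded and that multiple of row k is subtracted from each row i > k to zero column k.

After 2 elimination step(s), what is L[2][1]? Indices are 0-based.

L[2][1] = -1

[col 0] pivot -2
  R1 -= -1*R0 → (0, 1, -2)  (L[1][0] := -1)
  R2 -= 2*R0 → (0, -1, 0)  (L[2][0] := 2)
[col 1] pivot 1
  R2 -= -1*R1 → (0, 0, -2)  (L[2][1] := -1)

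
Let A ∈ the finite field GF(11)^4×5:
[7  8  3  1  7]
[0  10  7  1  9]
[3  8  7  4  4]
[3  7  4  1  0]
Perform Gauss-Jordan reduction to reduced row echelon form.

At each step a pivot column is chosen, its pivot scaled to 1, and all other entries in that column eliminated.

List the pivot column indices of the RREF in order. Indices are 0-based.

pivot(0,0)=7: scale R0 → (1, 9, 2, 8, 1)
  clear (2,0): R2 −= (3)R0 → (0, 3, 1, 2, 1)
  clear (3,0): R3 −= (3)R0 → (0, 2, 9, 10, 8)
pivot(1,1)=10: scale R1 → (0, 1, 4, 10, 2)
  clear (0,1): R0 −= (9)R1 → (1, 0, 10, 6, 5)
  clear (2,1): R2 −= (3)R1 → (0, 0, 0, 5, 6)
  clear (3,1): R3 −= (2)R1 → (0, 0, 1, 1, 4)
pivot(2,2): swap R2↔R3
pivot(2,2)=1: scale R2 → (0, 0, 1, 1, 4)
  clear (0,2): R0 −= (10)R2 → (1, 0, 0, 7, 9)
  clear (1,2): R1 −= (4)R2 → (0, 1, 0, 6, 8)
pivot(3,3)=5: scale R3 → (0, 0, 0, 1, 10)
  clear (0,3): R0 −= (7)R3 → (1, 0, 0, 0, 5)
  clear (1,3): R1 −= (6)R3 → (0, 1, 0, 0, 3)
  clear (2,3): R2 −= (1)R3 → (0, 0, 1, 0, 5)

pivot columns: 0, 1, 2, 3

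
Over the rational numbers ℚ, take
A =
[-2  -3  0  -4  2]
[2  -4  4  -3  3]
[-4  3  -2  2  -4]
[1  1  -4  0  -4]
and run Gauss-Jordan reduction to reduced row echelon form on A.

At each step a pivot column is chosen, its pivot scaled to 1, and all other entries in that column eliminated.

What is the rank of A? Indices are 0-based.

[1] R0 /= -2  ⇒  (1, 3/2, 0, 2, -1)
     R1 -= 2·R0  ⇒  (0, -7, 4, -7, 5)
     R2 -= -4·R0  ⇒  (0, 9, -2, 10, -8)
     R3 -= 1·R0  ⇒  (0, -1/2, -4, -2, -3)
[2] R1 /= -7  ⇒  (0, 1, -4/7, 1, -5/7)
     R0 -= 3/2·R1  ⇒  (1, 0, 6/7, 1/2, 1/14)
     R2 -= 9·R1  ⇒  (0, 0, 22/7, 1, -11/7)
     R3 -= -1/2·R1  ⇒  (0, 0, -30/7, -3/2, -47/14)
[3] R2 /= 22/7  ⇒  (0, 0, 1, 7/22, -1/2)
     R0 -= 6/7·R2  ⇒  (1, 0, 0, 5/22, 1/2)
     R1 -= -4/7·R2  ⇒  (0, 1, 0, 13/11, -1)
     R3 -= -30/7·R2  ⇒  (0, 0, 0, -3/22, -11/2)
[4] R3 /= -3/22  ⇒  (0, 0, 0, 1, 121/3)
     R0 -= 5/22·R3  ⇒  (1, 0, 0, 0, -26/3)
     R1 -= 13/11·R3  ⇒  (0, 1, 0, 0, -146/3)
     R2 -= 7/22·R3  ⇒  (0, 0, 1, 0, -40/3)

rank = 4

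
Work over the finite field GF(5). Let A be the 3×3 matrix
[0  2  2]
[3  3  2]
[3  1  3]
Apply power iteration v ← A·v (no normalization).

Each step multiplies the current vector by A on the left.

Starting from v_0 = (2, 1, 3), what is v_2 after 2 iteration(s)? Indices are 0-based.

v_2 = (2, 1, 2)

v_0 = (2, 1, 3).
v_1 = A·v_0 = (3, 0, 1).
v_2 = A·v_1 = (2, 1, 2).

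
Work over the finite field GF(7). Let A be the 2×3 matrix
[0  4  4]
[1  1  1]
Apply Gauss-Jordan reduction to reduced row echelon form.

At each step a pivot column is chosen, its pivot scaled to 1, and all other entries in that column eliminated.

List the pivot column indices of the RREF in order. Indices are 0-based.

pivot columns: 0, 1

step 1: exchange rows 0,1
step 1: normalize row 0 (÷1) = (1, 1, 1)
step 2: normalize row 1 (÷4) = (0, 1, 1)
  row 0: subtract 1×row1 = (1, 0, 0)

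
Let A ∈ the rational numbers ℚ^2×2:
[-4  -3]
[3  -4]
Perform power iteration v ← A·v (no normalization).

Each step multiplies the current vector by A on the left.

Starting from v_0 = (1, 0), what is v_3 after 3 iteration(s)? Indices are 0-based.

v_3 = (44, 117)

v_0 = (1, 0).
v_1 = A·v_0 = (-4, 3).
v_2 = A·v_1 = (7, -24).
v_3 = A·v_2 = (44, 117).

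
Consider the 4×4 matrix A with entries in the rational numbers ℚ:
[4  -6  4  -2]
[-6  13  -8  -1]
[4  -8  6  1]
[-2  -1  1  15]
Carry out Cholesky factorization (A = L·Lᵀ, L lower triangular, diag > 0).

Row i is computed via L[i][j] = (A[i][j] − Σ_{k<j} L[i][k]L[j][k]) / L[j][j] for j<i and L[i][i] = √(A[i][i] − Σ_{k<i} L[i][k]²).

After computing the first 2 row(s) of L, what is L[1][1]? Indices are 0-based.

Step 1: L[0][0] = √(4) = 2.
  L[1][0] = (-6) / L[0][0] = -3.
Step 2: L[1][1] = √(4) = 2.

L[1][1] = 2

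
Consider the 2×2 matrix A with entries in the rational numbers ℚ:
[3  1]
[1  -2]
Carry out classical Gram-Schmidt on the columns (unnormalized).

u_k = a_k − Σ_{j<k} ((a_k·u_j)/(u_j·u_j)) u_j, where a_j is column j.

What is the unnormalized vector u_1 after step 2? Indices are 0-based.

u_1 = (7/10, -21/10)

Step 1: u_0 = a_0 = (3, 1).
Step 2: u_1 = a_1 − (1/10)·u_0 = (7/10, -21/10).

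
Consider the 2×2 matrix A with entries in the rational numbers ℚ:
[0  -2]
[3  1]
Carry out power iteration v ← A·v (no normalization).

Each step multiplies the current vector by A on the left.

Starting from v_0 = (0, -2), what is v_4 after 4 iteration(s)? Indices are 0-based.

v_0 = (0, -2).
v_1 = A·v_0 = (4, -2).
v_2 = A·v_1 = (4, 10).
v_3 = A·v_2 = (-20, 22).
v_4 = A·v_3 = (-44, -38).

v_4 = (-44, -38)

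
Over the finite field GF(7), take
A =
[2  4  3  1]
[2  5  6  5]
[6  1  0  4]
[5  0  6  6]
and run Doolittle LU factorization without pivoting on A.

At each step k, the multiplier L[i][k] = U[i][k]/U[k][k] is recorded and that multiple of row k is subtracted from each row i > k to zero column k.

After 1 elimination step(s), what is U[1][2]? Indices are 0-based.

U[1][2] = 3

[col 0] pivot 2
  R1 -= 1*R0 → (0, 1, 3, 4)  (L[1][0] := 1)
  R2 -= 3*R0 → (0, 3, 5, 1)  (L[2][0] := 3)
  R3 -= 6*R0 → (0, 4, 2, 0)  (L[3][0] := 6)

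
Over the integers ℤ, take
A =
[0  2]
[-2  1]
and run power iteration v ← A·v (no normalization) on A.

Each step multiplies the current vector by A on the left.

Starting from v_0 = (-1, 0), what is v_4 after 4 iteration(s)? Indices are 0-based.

v_0 = (-1, 0).
v_1 = A·v_0 = (0, 2).
v_2 = A·v_1 = (4, 2).
v_3 = A·v_2 = (4, -6).
v_4 = A·v_3 = (-12, -14).

v_4 = (-12, -14)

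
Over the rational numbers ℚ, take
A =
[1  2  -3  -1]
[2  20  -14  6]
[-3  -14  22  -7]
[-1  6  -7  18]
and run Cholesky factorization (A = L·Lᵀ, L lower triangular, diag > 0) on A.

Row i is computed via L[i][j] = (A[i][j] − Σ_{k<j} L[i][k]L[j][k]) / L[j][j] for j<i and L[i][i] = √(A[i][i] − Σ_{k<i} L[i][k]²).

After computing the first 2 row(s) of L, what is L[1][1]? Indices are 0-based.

L[1][1] = 4

Step 1: L[0][0] = √(1) = 1.
  L[1][0] = (2) / L[0][0] = 2.
Step 2: L[1][1] = √(16) = 4.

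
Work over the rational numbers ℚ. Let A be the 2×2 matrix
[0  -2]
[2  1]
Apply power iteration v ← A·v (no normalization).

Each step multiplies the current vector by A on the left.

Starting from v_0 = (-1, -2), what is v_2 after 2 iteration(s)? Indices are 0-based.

v_2 = (8, 4)

v_0 = (-1, -2).
v_1 = A·v_0 = (4, -4).
v_2 = A·v_1 = (8, 4).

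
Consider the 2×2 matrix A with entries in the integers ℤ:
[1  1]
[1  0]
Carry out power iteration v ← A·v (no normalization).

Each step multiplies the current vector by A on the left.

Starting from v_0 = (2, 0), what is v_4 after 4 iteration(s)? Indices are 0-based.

v_0 = (2, 0).
v_1 = A·v_0 = (2, 2).
v_2 = A·v_1 = (4, 2).
v_3 = A·v_2 = (6, 4).
v_4 = A·v_3 = (10, 6).

v_4 = (10, 6)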